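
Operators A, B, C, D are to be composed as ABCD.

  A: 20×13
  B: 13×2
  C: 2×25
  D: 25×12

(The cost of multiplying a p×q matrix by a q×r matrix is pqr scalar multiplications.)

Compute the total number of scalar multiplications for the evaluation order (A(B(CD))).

(CD): 2×25 by 25×12 → 2×12, cost 2·25·12 = 600
(B(CD)): 13×2 by 2×12 → 13×12, cost 13·2·12 = 312; cumulative 912
(A(B(CD))): 20×13 by 13×12 → 20×12, cost 20·13·12 = 3120; cumulative 4032
Total: 4032 scalar multiplications.

4032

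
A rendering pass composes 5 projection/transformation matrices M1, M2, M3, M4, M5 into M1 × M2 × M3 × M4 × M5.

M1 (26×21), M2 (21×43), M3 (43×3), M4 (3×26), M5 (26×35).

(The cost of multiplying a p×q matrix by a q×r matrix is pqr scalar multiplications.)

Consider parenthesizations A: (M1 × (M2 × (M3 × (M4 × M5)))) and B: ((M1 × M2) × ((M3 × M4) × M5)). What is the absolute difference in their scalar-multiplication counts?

Order A = (M1 × (M2 × (M3 × (M4 × M5)))): (M4 × M5): 3×26 by 26×35 → 3×35, cost 3·26·35 = 2730; (M3 × (M4 × M5)): 43×3 by 3×35 → 43×35, cost 43·3·35 = 4515; cumulative 7245; (M2 × (M3 × (M4 × M5))): 21×43 by 43×35 → 21×35, cost 21·43·35 = 31605; cumulative 38850; (M1 × (M2 × (M3 × (M4 × M5)))): 26×21 by 21×35 → 26×35, cost 26·21·35 = 19110; cumulative 57960. Total 57960.
Order B = ((M1 × M2) × ((M3 × M4) × M5)): (M1 × M2): 26×21 by 21×43 → 26×43, cost 26·21·43 = 23478; (M3 × M4): 43×3 by 3×26 → 43×26, cost 43·3·26 = 3354; ((M3 × M4) × M5): 43×26 by 26×35 → 43×35, cost 43·26·35 = 39130; cumulative 42484; ((M1 × M2) × ((M3 × M4) × M5)): 26×43 by 43×35 → 26×35, cost 26·43·35 = 39130; cumulative 105092. Total 105092.
Difference: |57960 − 105092| = 47132.

47132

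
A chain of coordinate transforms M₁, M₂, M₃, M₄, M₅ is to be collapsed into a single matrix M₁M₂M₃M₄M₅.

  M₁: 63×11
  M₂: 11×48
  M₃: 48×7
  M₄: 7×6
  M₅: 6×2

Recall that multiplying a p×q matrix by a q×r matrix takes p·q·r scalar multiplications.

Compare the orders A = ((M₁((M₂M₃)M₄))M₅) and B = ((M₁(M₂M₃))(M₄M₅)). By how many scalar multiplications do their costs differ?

Order A = ((M₁((M₂M₃)M₄))M₅): (M₂M₃): 11×48 by 48×7 → 11×7, cost 11·48·7 = 3696; ((M₂M₃)M₄): 11×7 by 7×6 → 11×6, cost 11·7·6 = 462; cumulative 4158; (M₁((M₂M₃)M₄)): 63×11 by 11×6 → 63×6, cost 63·11·6 = 4158; cumulative 8316; ((M₁((M₂M₃)M₄))M₅): 63×6 by 6×2 → 63×2, cost 63·6·2 = 756; cumulative 9072. Total 9072.
Order B = ((M₁(M₂M₃))(M₄M₅)): (M₂M₃): 11×48 by 48×7 → 11×7, cost 11·48·7 = 3696; (M₁(M₂M₃)): 63×11 by 11×7 → 63×7, cost 63·11·7 = 4851; cumulative 8547; (M₄M₅): 7×6 by 6×2 → 7×2, cost 7·6·2 = 84; ((M₁(M₂M₃))(M₄M₅)): 63×7 by 7×2 → 63×2, cost 63·7·2 = 882; cumulative 9513. Total 9513.
Difference: |9072 − 9513| = 441.

441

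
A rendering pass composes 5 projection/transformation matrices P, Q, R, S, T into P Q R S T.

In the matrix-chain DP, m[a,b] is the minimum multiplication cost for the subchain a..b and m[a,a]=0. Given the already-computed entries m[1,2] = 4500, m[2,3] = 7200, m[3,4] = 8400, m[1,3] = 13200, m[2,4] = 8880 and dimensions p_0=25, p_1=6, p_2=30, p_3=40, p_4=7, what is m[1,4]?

m[1,4] = min over k∈[1,3] of m[1,k]+m[k+1,4]+p_{0}·p_k·p_{4}.
k=1: 0 + 8880 + 25·6·7 = 9930; k=2: 4500 + 8400 + 25·30·7 = 18150; k=3: 13200 + 0 + 25·40·7 = 20200.
Minimum: 9930 at k=1.

9930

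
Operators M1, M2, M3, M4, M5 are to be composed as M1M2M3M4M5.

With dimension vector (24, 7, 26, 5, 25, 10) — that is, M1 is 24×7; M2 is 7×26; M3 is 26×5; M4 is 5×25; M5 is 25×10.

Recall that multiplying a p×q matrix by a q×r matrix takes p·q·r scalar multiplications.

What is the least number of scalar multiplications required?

Adjacent pairs: M1M2 = 24·7·26 = 4368; M2M3 = 7·26·5 = 910; M3M4 = 26·5·25 = 3250; M4M5 = 5·25·10 = 1250.
Length 3: M1..M3: k=1: 0+910+24·7·5=1750; k=2: 4368+0+24·26·5=7488 → min 1750 | M2..M4: k=2: 0+3250+7·26·25=7800; k=3: 910+0+7·5·25=1785 → min 1785 | M3..M5: k=3: 0+1250+26·5·10=2550; k=4: 3250+0+26·25·10=9750 → min 2550.
Length 4: M1..M4: k=1: 0+1785+24·7·25=5985; k=2: 4368+3250+24·26·25=23218; k=3: 1750+0+24·5·25=4750 → min 4750 | M2..M5: k=2: 0+2550+7·26·10=4370; k=3: 910+1250+7·5·10=2510; k=4: 1785+0+7·25·10=3535 → min 2510.
Length 5: M1..M5: k=1: 0+2510+24·7·10=4190; k=2: 4368+2550+24·26·10=13158; k=3: 1750+1250+24·5·10=4200; k=4: 4750+0+24·25·10=10750 → min 4190.
Optimal order: (M1((M2M3)(M4M5))) with cost 4190.

4190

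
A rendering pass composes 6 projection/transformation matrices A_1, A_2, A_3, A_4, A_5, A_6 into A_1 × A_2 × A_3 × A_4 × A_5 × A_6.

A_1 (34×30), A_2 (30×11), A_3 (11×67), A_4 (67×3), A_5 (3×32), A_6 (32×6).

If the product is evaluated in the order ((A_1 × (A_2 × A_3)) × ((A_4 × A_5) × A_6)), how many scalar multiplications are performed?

(A_2 × A_3): 30×11 by 11×67 → 30×67, cost 30·11·67 = 22110
(A_1 × (A_2 × A_3)): 34×30 by 30×67 → 34×67, cost 34·30·67 = 68340; cumulative 90450
(A_4 × A_5): 67×3 by 3×32 → 67×32, cost 67·3·32 = 6432
((A_4 × A_5) × A_6): 67×32 by 32×6 → 67×6, cost 67·32·6 = 12864; cumulative 19296
((A_1 × (A_2 × A_3)) × ((A_4 × A_5) × A_6)): 34×67 by 67×6 → 34×6, cost 34·67·6 = 13668; cumulative 123414
Total: 123414 scalar multiplications.

123414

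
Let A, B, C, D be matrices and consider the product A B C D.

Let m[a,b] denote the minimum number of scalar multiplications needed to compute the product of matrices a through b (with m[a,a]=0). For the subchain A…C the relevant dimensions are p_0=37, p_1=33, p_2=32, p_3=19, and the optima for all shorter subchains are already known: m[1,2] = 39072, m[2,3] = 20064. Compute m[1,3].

m[1,3] = min over k∈[1,2] of m[1,k]+m[k+1,3]+p_{0}·p_k·p_{3}.
k=1: 0 + 20064 + 37·33·19 = 43263; k=2: 39072 + 0 + 37·32·19 = 61568.
Minimum: 43263 at k=1.

43263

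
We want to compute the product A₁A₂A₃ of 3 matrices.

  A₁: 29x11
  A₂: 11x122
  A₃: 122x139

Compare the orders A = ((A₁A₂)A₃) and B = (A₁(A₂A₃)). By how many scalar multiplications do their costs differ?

299821

Order A = ((A₁A₂)A₃): (A₁A₂): 29×11 by 11×122 → 29×122, cost 29·11·122 = 38918; ((A₁A₂)A₃): 29×122 by 122×139 → 29×139, cost 29·122·139 = 491782; cumulative 530700. Total 530700.
Order B = (A₁(A₂A₃)): (A₂A₃): 11×122 by 122×139 → 11×139, cost 11·122·139 = 186538; (A₁(A₂A₃)): 29×11 by 11×139 → 29×139, cost 29·11·139 = 44341; cumulative 230879. Total 230879.
Difference: |530700 − 230879| = 299821.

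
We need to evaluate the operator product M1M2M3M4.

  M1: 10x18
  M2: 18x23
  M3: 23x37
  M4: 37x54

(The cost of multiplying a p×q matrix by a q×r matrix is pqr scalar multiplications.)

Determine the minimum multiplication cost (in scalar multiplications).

Adjacent pairs: M1M2 = 10·18·23 = 4140; M2M3 = 18·23·37 = 15318; M3M4 = 23·37·54 = 45954.
Length 3: M1..M3: k=1: 0+15318+10·18·37=21978; k=2: 4140+0+10·23·37=12650 → min 12650 | M2..M4: k=2: 0+45954+18·23·54=68310; k=3: 15318+0+18·37·54=51282 → min 51282.
Length 4: M1..M4: k=1: 0+51282+10·18·54=61002; k=2: 4140+45954+10·23·54=62514; k=3: 12650+0+10·37·54=32630 → min 32630.
Optimal order: (((M1M2)M3)M4) with cost 32630.

32630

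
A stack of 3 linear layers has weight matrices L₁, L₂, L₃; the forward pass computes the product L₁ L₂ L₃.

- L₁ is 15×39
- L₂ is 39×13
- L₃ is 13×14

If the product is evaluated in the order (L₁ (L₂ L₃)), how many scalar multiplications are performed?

(L₂ L₃): 39×13 by 13×14 → 39×14, cost 39·13·14 = 7098
(L₁ (L₂ L₃)): 15×39 by 39×14 → 15×14, cost 15·39·14 = 8190; cumulative 15288
Total: 15288 scalar multiplications.

15288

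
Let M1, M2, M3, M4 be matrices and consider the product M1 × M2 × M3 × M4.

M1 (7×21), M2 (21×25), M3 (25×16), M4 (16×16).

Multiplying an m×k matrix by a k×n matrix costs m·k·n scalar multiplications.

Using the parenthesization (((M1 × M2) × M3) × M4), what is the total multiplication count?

8267

(M1 × M2): 7×21 by 21×25 → 7×25, cost 7·21·25 = 3675
((M1 × M2) × M3): 7×25 by 25×16 → 7×16, cost 7·25·16 = 2800; cumulative 6475
(((M1 × M2) × M3) × M4): 7×16 by 16×16 → 7×16, cost 7·16·16 = 1792; cumulative 8267
Total: 8267 scalar multiplications.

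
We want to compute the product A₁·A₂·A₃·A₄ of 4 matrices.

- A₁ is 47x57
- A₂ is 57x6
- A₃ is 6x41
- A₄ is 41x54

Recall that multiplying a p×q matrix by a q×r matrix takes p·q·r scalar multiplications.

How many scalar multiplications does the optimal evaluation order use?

Adjacent pairs: A₁A₂ = 47·57·6 = 16074; A₂A₃ = 57·6·41 = 14022; A₃A₄ = 6·41·54 = 13284.
Length 3: A₁..A₃: k=1: 0+14022+47·57·41=123861; k=2: 16074+0+47·6·41=27636 → min 27636 | A₂..A₄: k=2: 0+13284+57·6·54=31752; k=3: 14022+0+57·41·54=140220 → min 31752.
Length 4: A₁..A₄: k=1: 0+31752+47·57·54=176418; k=2: 16074+13284+47·6·54=44586; k=3: 27636+0+47·41·54=131694 → min 44586.
Optimal order: ((A₁·A₂)·(A₃·A₄)) with cost 44586.

44586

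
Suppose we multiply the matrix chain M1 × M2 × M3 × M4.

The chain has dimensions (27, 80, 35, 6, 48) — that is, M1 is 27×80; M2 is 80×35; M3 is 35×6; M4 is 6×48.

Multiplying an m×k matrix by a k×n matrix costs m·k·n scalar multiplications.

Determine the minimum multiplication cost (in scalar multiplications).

37536

Adjacent pairs: M1M2 = 27·80·35 = 75600; M2M3 = 80·35·6 = 16800; M3M4 = 35·6·48 = 10080.
Length 3: M1..M3: k=1: 0+16800+27·80·6=29760; k=2: 75600+0+27·35·6=81270 → min 29760 | M2..M4: k=2: 0+10080+80·35·48=144480; k=3: 16800+0+80·6·48=39840 → min 39840.
Length 4: M1..M4: k=1: 0+39840+27·80·48=143520; k=2: 75600+10080+27·35·48=131040; k=3: 29760+0+27·6·48=37536 → min 37536.
Optimal order: ((M1 × (M2 × M3)) × M4) with cost 37536.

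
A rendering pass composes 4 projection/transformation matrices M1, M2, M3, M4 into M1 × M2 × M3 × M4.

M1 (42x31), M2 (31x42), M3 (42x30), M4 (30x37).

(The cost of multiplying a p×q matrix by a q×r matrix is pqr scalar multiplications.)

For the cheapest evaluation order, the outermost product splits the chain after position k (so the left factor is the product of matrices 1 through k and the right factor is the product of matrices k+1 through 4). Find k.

Adjacent pairs: M1M2 = 42·31·42 = 54684; M2M3 = 31·42·30 = 39060; M3M4 = 42·30·37 = 46620.
Length 3: M1..M3: k=1: 0+39060+42·31·30=78120; k=2: 54684+0+42·42·30=107604 → min 78120 | M2..M4: k=2: 0+46620+31·42·37=94794; k=3: 39060+0+31·30·37=73470 → min 73470.
Top-level splits: k=1: (M1..M1)·(M2..M4) → 0+73470+42·31·37 = 121644; k=2: (M1..M2)·(M3..M4) → 54684+46620+42·42·37 = 166572; k=3: (M1..M3)·(M4..M4) → 78120+0+42·30·37 = 124740.
Best split is after M1, i.e. k = 1.

1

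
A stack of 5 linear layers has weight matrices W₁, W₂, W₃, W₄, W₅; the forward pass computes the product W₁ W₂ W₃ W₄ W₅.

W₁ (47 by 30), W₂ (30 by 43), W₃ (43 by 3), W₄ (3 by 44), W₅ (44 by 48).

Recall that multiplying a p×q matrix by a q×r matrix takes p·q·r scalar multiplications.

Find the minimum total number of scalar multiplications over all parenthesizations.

21204

Adjacent pairs: W₁W₂ = 47·30·43 = 60630; W₂W₃ = 30·43·3 = 3870; W₃W₄ = 43·3·44 = 5676; W₄W₅ = 3·44·48 = 6336.
Length 3: W₁..W₃: k=1: 0+3870+47·30·3=8100; k=2: 60630+0+47·43·3=66693 → min 8100 | W₂..W₄: k=2: 0+5676+30·43·44=62436; k=3: 3870+0+30·3·44=7830 → min 7830 | W₃..W₅: k=3: 0+6336+43·3·48=12528; k=4: 5676+0+43·44·48=96492 → min 12528.
Length 4: W₁..W₄: k=1: 0+7830+47·30·44=69870; k=2: 60630+5676+47·43·44=155230; k=3: 8100+0+47·3·44=14304 → min 14304 | W₂..W₅: k=2: 0+12528+30·43·48=74448; k=3: 3870+6336+30·3·48=14526; k=4: 7830+0+30·44·48=71190 → min 14526.
Length 5: W₁..W₅: k=1: 0+14526+47·30·48=82206; k=2: 60630+12528+47·43·48=170166; k=3: 8100+6336+47·3·48=21204; k=4: 14304+0+47·44·48=113568 → min 21204.
Optimal order: ((W₁ (W₂ W₃)) (W₄ W₅)) with cost 21204.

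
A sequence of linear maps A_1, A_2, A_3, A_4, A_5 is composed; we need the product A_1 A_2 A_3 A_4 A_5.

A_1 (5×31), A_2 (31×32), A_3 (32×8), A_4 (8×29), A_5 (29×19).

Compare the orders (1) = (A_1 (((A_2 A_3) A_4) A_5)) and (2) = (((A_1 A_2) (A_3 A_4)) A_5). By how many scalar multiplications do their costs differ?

15375

Order (1) = (A_1 (((A_2 A_3) A_4) A_5)): (A_2 A_3): 31×32 by 32×8 → 31×8, cost 31·32·8 = 7936; ((A_2 A_3) A_4): 31×8 by 8×29 → 31×29, cost 31·8·29 = 7192; cumulative 15128; (((A_2 A_3) A_4) A_5): 31×29 by 29×19 → 31×19, cost 31·29·19 = 17081; cumulative 32209; (A_1 (((A_2 A_3) A_4) A_5)): 5×31 by 31×19 → 5×19, cost 5·31·19 = 2945; cumulative 35154. Total 35154.
Order (2) = (((A_1 A_2) (A_3 A_4)) A_5): (A_1 A_2): 5×31 by 31×32 → 5×32, cost 5·31·32 = 4960; (A_3 A_4): 32×8 by 8×29 → 32×29, cost 32·8·29 = 7424; ((A_1 A_2) (A_3 A_4)): 5×32 by 32×29 → 5×29, cost 5·32·29 = 4640; cumulative 17024; (((A_1 A_2) (A_3 A_4)) A_5): 5×29 by 29×19 → 5×19, cost 5·29·19 = 2755; cumulative 19779. Total 19779.
Difference: |35154 − 19779| = 15375.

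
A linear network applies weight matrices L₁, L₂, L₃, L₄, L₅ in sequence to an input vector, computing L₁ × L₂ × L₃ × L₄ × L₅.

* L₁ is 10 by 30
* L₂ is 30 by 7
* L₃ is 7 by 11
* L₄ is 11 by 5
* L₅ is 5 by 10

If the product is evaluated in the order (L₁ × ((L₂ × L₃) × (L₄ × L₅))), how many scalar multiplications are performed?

9160

(L₂ × L₃): 30×7 by 7×11 → 30×11, cost 30·7·11 = 2310
(L₄ × L₅): 11×5 by 5×10 → 11×10, cost 11·5·10 = 550
((L₂ × L₃) × (L₄ × L₅)): 30×11 by 11×10 → 30×10, cost 30·11·10 = 3300; cumulative 6160
(L₁ × ((L₂ × L₃) × (L₄ × L₅))): 10×30 by 30×10 → 10×10, cost 10·30·10 = 3000; cumulative 9160
Total: 9160 scalar multiplications.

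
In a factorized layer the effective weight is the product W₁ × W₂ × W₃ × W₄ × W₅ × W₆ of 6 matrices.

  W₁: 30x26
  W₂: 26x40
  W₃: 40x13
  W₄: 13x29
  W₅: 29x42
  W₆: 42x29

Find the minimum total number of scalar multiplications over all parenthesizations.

66638

Adjacent pairs: W₁W₂ = 30·26·40 = 31200; W₂W₃ = 26·40·13 = 13520; W₃W₄ = 40·13·29 = 15080; W₄W₅ = 13·29·42 = 15834; W₅W₆ = 29·42·29 = 35322.
Length 3: W₁..W₃: k=1: 0+13520+30·26·13=23660; k=2: 31200+0+30·40·13=46800 → min 23660 | W₂..W₄: k=2: 0+15080+26·40·29=45240; k=3: 13520+0+26·13·29=23322 → min 23322 | W₃..W₅: k=3: 0+15834+40·13·42=37674; k=4: 15080+0+40·29·42=63800 → min 37674 | W₄..W₆: k=4: 0+35322+13·29·29=46255; k=5: 15834+0+13·42·29=31668 → min 31668.
Length 4: W₁..W₄: k=1: 0+23322+30·26·29=45942; k=2: 31200+15080+30·40·29=81080; k=3: 23660+0+30·13·29=34970 → min 34970 | W₂..W₅: k=2: 0+37674+26·40·42=81354; k=3: 13520+15834+26·13·42=43550; k=4: 23322+0+26·29·42=54990 → min 43550 | W₃..W₆: k=3: 0+31668+40·13·29=46748; k=4: 15080+35322+40·29·29=84042; k=5: 37674+0+40·42·29=86394 → min 46748.
Length 5: W₁..W₅: k=1: 0+43550+30·26·42=76310; k=2: 31200+37674+30·40·42=119274; k=3: 23660+15834+30·13·42=55874; k=4: 34970+0+30·29·42=71510 → min 55874 | W₂..W₆: k=2: 0+46748+26·40·29=76908; k=3: 13520+31668+26·13·29=54990; k=4: 23322+35322+26·29·29=80510; k=5: 43550+0+26·42·29=75218 → min 54990.
Length 6: W₁..W₆: k=1: 0+54990+30·26·29=77610; k=2: 31200+46748+30·40·29=112748; k=3: 23660+31668+30·13·29=66638; k=4: 34970+35322+30·29·29=95522; k=5: 55874+0+30·42·29=92414 → min 66638.
Optimal order: ((W₁ × (W₂ × W₃)) × ((W₄ × W₅) × W₆)) with cost 66638.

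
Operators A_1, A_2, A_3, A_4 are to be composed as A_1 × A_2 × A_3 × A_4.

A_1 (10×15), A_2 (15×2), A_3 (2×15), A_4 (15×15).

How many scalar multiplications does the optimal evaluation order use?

1050

Adjacent pairs: A_1A_2 = 10·15·2 = 300; A_2A_3 = 15·2·15 = 450; A_3A_4 = 2·15·15 = 450.
Length 3: A_1..A_3: k=1: 0+450+10·15·15=2700; k=2: 300+0+10·2·15=600 → min 600 | A_2..A_4: k=2: 0+450+15·2·15=900; k=3: 450+0+15·15·15=3825 → min 900.
Length 4: A_1..A_4: k=1: 0+900+10·15·15=3150; k=2: 300+450+10·2·15=1050; k=3: 600+0+10·15·15=2850 → min 1050.
Optimal order: ((A_1 × A_2) × (A_3 × A_4)) with cost 1050.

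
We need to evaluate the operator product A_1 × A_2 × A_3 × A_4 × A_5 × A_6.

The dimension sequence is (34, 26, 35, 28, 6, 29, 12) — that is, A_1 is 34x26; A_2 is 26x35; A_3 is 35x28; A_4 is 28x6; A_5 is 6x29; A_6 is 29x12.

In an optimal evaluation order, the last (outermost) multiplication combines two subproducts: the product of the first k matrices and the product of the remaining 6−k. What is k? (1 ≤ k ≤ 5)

4

Adjacent pairs: A_1A_2 = 34·26·35 = 30940; A_2A_3 = 26·35·28 = 25480; A_3A_4 = 35·28·6 = 5880; A_4A_5 = 28·6·29 = 4872; A_5A_6 = 6·29·12 = 2088.
Length 3: A_1..A_3: k=1: 0+25480+34·26·28=50232; k=2: 30940+0+34·35·28=64260 → min 50232 | A_2..A_4: k=2: 0+5880+26·35·6=11340; k=3: 25480+0+26·28·6=29848 → min 11340 | A_3..A_5: k=3: 0+4872+35·28·29=33292; k=4: 5880+0+35·6·29=11970 → min 11970 | A_4..A_6: k=4: 0+2088+28·6·12=4104; k=5: 4872+0+28·29·12=14616 → min 4104.
Length 4: A_1..A_4: k=1: 0+11340+34·26·6=16644; k=2: 30940+5880+34·35·6=43960; k=3: 50232+0+34·28·6=55944 → min 16644 | A_2..A_5: k=2: 0+11970+26·35·29=38360; k=3: 25480+4872+26·28·29=51464; k=4: 11340+0+26·6·29=15864 → min 15864 | A_3..A_6: k=3: 0+4104+35·28·12=15864; k=4: 5880+2088+35·6·12=10488; k=5: 11970+0+35·29·12=24150 → min 10488.
Length 5: A_1..A_5: k=1: 0+15864+34·26·29=41500; k=2: 30940+11970+34·35·29=77420; k=3: 50232+4872+34·28·29=82712; k=4: 16644+0+34·6·29=22560 → min 22560 | A_2..A_6: k=2: 0+10488+26·35·12=21408; k=3: 25480+4104+26·28·12=38320; k=4: 11340+2088+26·6·12=15300; k=5: 15864+0+26·29·12=24912 → min 15300.
Top-level splits: k=1: (A_1..A_1)·(A_2..A_6) → 0+15300+34·26·12 = 25908; k=2: (A_1..A_2)·(A_3..A_6) → 30940+10488+34·35·12 = 55708; k=3: (A_1..A_3)·(A_4..A_6) → 50232+4104+34·28·12 = 65760; k=4: (A_1..A_4)·(A_5..A_6) → 16644+2088+34·6·12 = 21180; k=5: (A_1..A_5)·(A_6..A_6) → 22560+0+34·29·12 = 34392.
Best split is after A_4, i.e. k = 4.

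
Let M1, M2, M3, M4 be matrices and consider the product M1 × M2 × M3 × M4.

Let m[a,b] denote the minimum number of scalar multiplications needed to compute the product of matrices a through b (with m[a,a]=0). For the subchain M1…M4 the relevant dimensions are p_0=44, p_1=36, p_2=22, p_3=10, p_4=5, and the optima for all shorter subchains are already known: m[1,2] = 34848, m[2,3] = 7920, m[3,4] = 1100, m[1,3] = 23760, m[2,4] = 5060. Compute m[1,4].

12980

m[1,4] = min over k∈[1,3] of m[1,k]+m[k+1,4]+p_{0}·p_k·p_{4}.
k=1: 0 + 5060 + 44·36·5 = 12980; k=2: 34848 + 1100 + 44·22·5 = 40788; k=3: 23760 + 0 + 44·10·5 = 25960.
Minimum: 12980 at k=1.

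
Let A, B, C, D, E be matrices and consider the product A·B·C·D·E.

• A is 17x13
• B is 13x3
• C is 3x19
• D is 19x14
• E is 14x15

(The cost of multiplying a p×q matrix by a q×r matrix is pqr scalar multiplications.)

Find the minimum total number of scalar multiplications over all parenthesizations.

Adjacent pairs: AB = 17·13·3 = 663; BC = 13·3·19 = 741; CD = 3·19·14 = 798; DE = 19·14·15 = 3990.
Length 3: A..C: k=1: 0+741+17·13·19=4940; k=2: 663+0+17·3·19=1632 → min 1632 | B..D: k=2: 0+798+13·3·14=1344; k=3: 741+0+13·19·14=4199 → min 1344 | C..E: k=3: 0+3990+3·19·15=4845; k=4: 798+0+3·14·15=1428 → min 1428.
Length 4: A..D: k=1: 0+1344+17·13·14=4438; k=2: 663+798+17·3·14=2175; k=3: 1632+0+17·19·14=6154 → min 2175 | B..E: k=2: 0+1428+13·3·15=2013; k=3: 741+3990+13·19·15=8436; k=4: 1344+0+13·14·15=4074 → min 2013.
Length 5: A..E: k=1: 0+2013+17·13·15=5328; k=2: 663+1428+17·3·15=2856; k=3: 1632+3990+17·19·15=10467; k=4: 2175+0+17·14·15=5745 → min 2856.
Optimal order: ((A·B)·((C·D)·E)) with cost 2856.

2856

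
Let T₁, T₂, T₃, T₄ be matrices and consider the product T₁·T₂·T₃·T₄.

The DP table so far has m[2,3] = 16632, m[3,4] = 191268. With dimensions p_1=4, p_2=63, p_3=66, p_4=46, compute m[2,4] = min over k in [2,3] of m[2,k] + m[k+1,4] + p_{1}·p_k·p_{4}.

m[2,4] = min over k∈[2,3] of m[2,k]+m[k+1,4]+p_{1}·p_k·p_{4}.
k=2: 0 + 191268 + 4·63·46 = 202860; k=3: 16632 + 0 + 4·66·46 = 28776.
Minimum: 28776 at k=3.

28776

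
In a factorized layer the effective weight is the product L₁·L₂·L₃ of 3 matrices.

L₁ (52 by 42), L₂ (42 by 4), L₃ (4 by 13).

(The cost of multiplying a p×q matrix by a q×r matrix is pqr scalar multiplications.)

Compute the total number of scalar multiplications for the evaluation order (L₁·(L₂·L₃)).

30576

(L₂·L₃): 42×4 by 4×13 → 42×13, cost 42·4·13 = 2184
(L₁·(L₂·L₃)): 52×42 by 42×13 → 52×13, cost 52·42·13 = 28392; cumulative 30576
Total: 30576 scalar multiplications.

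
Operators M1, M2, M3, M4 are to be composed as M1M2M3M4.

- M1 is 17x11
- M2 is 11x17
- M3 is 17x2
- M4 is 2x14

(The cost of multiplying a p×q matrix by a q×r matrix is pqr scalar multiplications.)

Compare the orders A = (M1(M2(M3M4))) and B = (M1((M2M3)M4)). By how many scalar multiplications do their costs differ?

2412

Order A = (M1(M2(M3M4))): (M3M4): 17×2 by 2×14 → 17×14, cost 17·2·14 = 476; (M2(M3M4)): 11×17 by 17×14 → 11×14, cost 11·17·14 = 2618; cumulative 3094; (M1(M2(M3M4))): 17×11 by 11×14 → 17×14, cost 17·11·14 = 2618; cumulative 5712. Total 5712.
Order B = (M1((M2M3)M4)): (M2M3): 11×17 by 17×2 → 11×2, cost 11·17·2 = 374; ((M2M3)M4): 11×2 by 2×14 → 11×14, cost 11·2·14 = 308; cumulative 682; (M1((M2M3)M4)): 17×11 by 11×14 → 17×14, cost 17·11·14 = 2618; cumulative 3300. Total 3300.
Difference: |5712 − 3300| = 2412.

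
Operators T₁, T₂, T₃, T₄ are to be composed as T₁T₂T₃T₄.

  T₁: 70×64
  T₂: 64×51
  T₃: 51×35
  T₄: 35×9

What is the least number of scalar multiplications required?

Adjacent pairs: T₁T₂ = 70·64·51 = 228480; T₂T₃ = 64·51·35 = 114240; T₃T₄ = 51·35·9 = 16065.
Length 3: T₁..T₃: k=1: 0+114240+70·64·35=271040; k=2: 228480+0+70·51·35=353430 → min 271040 | T₂..T₄: k=2: 0+16065+64·51·9=45441; k=3: 114240+0+64·35·9=134400 → min 45441.
Length 4: T₁..T₄: k=1: 0+45441+70·64·9=85761; k=2: 228480+16065+70·51·9=276675; k=3: 271040+0+70·35·9=293090 → min 85761.
Optimal order: (T₁(T₂(T₃T₄))) with cost 85761.

85761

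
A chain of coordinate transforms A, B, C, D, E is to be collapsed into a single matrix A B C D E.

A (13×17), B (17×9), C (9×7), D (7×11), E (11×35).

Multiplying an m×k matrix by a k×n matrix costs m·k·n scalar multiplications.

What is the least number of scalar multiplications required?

8498

Adjacent pairs: AB = 13·17·9 = 1989; BC = 17·9·7 = 1071; CD = 9·7·11 = 693; DE = 7·11·35 = 2695.
Length 3: A..C: k=1: 0+1071+13·17·7=2618; k=2: 1989+0+13·9·7=2808 → min 2618 | B..D: k=2: 0+693+17·9·11=2376; k=3: 1071+0+17·7·11=2380 → min 2376 | C..E: k=3: 0+2695+9·7·35=4900; k=4: 693+0+9·11·35=4158 → min 4158.
Length 4: A..D: k=1: 0+2376+13·17·11=4807; k=2: 1989+693+13·9·11=3969; k=3: 2618+0+13·7·11=3619 → min 3619 | B..E: k=2: 0+4158+17·9·35=9513; k=3: 1071+2695+17·7·35=7931; k=4: 2376+0+17·11·35=8921 → min 7931.
Length 5: A..E: k=1: 0+7931+13·17·35=15666; k=2: 1989+4158+13·9·35=10242; k=3: 2618+2695+13·7·35=8498; k=4: 3619+0+13·11·35=8624 → min 8498.
Optimal order: ((A (B C)) (D E)) with cost 8498.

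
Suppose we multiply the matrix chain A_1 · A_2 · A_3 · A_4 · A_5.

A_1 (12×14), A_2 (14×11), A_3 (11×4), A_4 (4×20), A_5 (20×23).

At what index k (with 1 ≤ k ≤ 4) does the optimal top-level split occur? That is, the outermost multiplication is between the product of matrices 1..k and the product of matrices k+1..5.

3

Adjacent pairs: A_1A_2 = 12·14·11 = 1848; A_2A_3 = 14·11·4 = 616; A_3A_4 = 11·4·20 = 880; A_4A_5 = 4·20·23 = 1840.
Length 3: A_1..A_3: k=1: 0+616+12·14·4=1288; k=2: 1848+0+12·11·4=2376 → min 1288 | A_2..A_4: k=2: 0+880+14·11·20=3960; k=3: 616+0+14·4·20=1736 → min 1736 | A_3..A_5: k=3: 0+1840+11·4·23=2852; k=4: 880+0+11·20·23=5940 → min 2852.
Length 4: A_1..A_4: k=1: 0+1736+12·14·20=5096; k=2: 1848+880+12·11·20=5368; k=3: 1288+0+12·4·20=2248 → min 2248 | A_2..A_5: k=2: 0+2852+14·11·23=6394; k=3: 616+1840+14·4·23=3744; k=4: 1736+0+14·20·23=8176 → min 3744.
Top-level splits: k=1: (A_1..A_1)·(A_2..A_5) → 0+3744+12·14·23 = 7608; k=2: (A_1..A_2)·(A_3..A_5) → 1848+2852+12·11·23 = 7736; k=3: (A_1..A_3)·(A_4..A_5) → 1288+1840+12·4·23 = 4232; k=4: (A_1..A_4)·(A_5..A_5) → 2248+0+12·20·23 = 7768.
Best split is after A_3, i.e. k = 3.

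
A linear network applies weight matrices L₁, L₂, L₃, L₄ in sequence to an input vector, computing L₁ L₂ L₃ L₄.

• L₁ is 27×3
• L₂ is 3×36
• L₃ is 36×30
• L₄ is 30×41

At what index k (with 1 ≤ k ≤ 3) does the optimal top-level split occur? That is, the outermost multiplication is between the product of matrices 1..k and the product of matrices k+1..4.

Adjacent pairs: L₁L₂ = 27·3·36 = 2916; L₂L₃ = 3·36·30 = 3240; L₃L₄ = 36·30·41 = 44280.
Length 3: L₁..L₃: k=1: 0+3240+27·3·30=5670; k=2: 2916+0+27·36·30=32076 → min 5670 | L₂..L₄: k=2: 0+44280+3·36·41=48708; k=3: 3240+0+3·30·41=6930 → min 6930.
Top-level splits: k=1: (L₁..L₁)·(L₂..L₄) → 0+6930+27·3·41 = 10251; k=2: (L₁..L₂)·(L₃..L₄) → 2916+44280+27·36·41 = 87048; k=3: (L₁..L₃)·(L₄..L₄) → 5670+0+27·30·41 = 38880.
Best split is after L₁, i.e. k = 1.

1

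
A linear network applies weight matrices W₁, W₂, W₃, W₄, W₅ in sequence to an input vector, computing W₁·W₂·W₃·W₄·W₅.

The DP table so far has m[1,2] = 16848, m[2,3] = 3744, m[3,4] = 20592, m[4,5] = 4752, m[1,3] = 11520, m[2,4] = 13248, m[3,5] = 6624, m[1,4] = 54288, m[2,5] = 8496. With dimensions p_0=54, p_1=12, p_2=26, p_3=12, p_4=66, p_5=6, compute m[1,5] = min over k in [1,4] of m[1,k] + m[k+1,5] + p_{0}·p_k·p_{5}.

12384

m[1,5] = min over k∈[1,4] of m[1,k]+m[k+1,5]+p_{0}·p_k·p_{5}.
k=1: 0 + 8496 + 54·12·6 = 12384; k=2: 16848 + 6624 + 54·26·6 = 31896; k=3: 11520 + 4752 + 54·12·6 = 20160; k=4: 54288 + 0 + 54·66·6 = 75672.
Minimum: 12384 at k=1.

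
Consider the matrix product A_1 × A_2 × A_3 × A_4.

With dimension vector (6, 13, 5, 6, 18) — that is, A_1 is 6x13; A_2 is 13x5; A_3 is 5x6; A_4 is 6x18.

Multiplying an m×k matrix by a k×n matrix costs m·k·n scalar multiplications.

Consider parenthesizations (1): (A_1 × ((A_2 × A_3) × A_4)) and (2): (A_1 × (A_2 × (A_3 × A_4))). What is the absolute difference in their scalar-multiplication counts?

84

Order (1) = (A_1 × ((A_2 × A_3) × A_4)): (A_2 × A_3): 13×5 by 5×6 → 13×6, cost 13·5·6 = 390; ((A_2 × A_3) × A_4): 13×6 by 6×18 → 13×18, cost 13·6·18 = 1404; cumulative 1794; (A_1 × ((A_2 × A_3) × A_4)): 6×13 by 13×18 → 6×18, cost 6·13·18 = 1404; cumulative 3198. Total 3198.
Order (2) = (A_1 × (A_2 × (A_3 × A_4))): (A_3 × A_4): 5×6 by 6×18 → 5×18, cost 5·6·18 = 540; (A_2 × (A_3 × A_4)): 13×5 by 5×18 → 13×18, cost 13·5·18 = 1170; cumulative 1710; (A_1 × (A_2 × (A_3 × A_4))): 6×13 by 13×18 → 6×18, cost 6·13·18 = 1404; cumulative 3114. Total 3114.
Difference: |3198 − 3114| = 84.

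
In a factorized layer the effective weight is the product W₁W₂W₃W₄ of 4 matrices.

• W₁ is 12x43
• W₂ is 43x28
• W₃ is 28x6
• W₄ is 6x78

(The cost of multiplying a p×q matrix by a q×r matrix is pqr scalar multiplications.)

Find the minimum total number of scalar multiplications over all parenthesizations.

Adjacent pairs: W₁W₂ = 12·43·28 = 14448; W₂W₃ = 43·28·6 = 7224; W₃W₄ = 28·6·78 = 13104.
Length 3: W₁..W₃: k=1: 0+7224+12·43·6=10320; k=2: 14448+0+12·28·6=16464 → min 10320 | W₂..W₄: k=2: 0+13104+43·28·78=107016; k=3: 7224+0+43·6·78=27348 → min 27348.
Length 4: W₁..W₄: k=1: 0+27348+12·43·78=67596; k=2: 14448+13104+12·28·78=53760; k=3: 10320+0+12·6·78=15936 → min 15936.
Optimal order: ((W₁(W₂W₃))W₄) with cost 15936.

15936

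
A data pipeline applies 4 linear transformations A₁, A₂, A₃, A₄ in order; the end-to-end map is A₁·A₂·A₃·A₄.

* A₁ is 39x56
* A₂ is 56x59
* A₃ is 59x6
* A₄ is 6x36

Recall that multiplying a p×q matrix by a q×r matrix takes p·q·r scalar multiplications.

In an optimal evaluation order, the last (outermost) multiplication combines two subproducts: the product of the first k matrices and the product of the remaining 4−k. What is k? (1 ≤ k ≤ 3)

3

Adjacent pairs: A₁A₂ = 39·56·59 = 128856; A₂A₃ = 56·59·6 = 19824; A₃A₄ = 59·6·36 = 12744.
Length 3: A₁..A₃: k=1: 0+19824+39·56·6=32928; k=2: 128856+0+39·59·6=142662 → min 32928 | A₂..A₄: k=2: 0+12744+56·59·36=131688; k=3: 19824+0+56·6·36=31920 → min 31920.
Top-level splits: k=1: (A₁..A₁)·(A₂..A₄) → 0+31920+39·56·36 = 110544; k=2: (A₁..A₂)·(A₃..A₄) → 128856+12744+39·59·36 = 224436; k=3: (A₁..A₃)·(A₄..A₄) → 32928+0+39·6·36 = 41352.
Best split is after A₃, i.e. k = 3.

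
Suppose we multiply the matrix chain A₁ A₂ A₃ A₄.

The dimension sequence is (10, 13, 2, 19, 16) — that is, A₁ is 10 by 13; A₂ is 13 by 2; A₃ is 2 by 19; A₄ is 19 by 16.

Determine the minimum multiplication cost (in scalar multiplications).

Adjacent pairs: A₁A₂ = 10·13·2 = 260; A₂A₃ = 13·2·19 = 494; A₃A₄ = 2·19·16 = 608.
Length 3: A₁..A₃: k=1: 0+494+10·13·19=2964; k=2: 260+0+10·2·19=640 → min 640 | A₂..A₄: k=2: 0+608+13·2·16=1024; k=3: 494+0+13·19·16=4446 → min 1024.
Length 4: A₁..A₄: k=1: 0+1024+10·13·16=3104; k=2: 260+608+10·2·16=1188; k=3: 640+0+10·19·16=3680 → min 1188.
Optimal order: ((A₁ A₂) (A₃ A₄)) with cost 1188.

1188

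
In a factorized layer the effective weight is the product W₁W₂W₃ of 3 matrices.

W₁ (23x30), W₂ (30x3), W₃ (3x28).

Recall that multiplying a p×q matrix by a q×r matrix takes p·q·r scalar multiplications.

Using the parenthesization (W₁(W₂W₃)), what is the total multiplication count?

(W₂W₃): 30×3 by 3×28 → 30×28, cost 30·3·28 = 2520
(W₁(W₂W₃)): 23×30 by 30×28 → 23×28, cost 23·30·28 = 19320; cumulative 21840
Total: 21840 scalar multiplications.

21840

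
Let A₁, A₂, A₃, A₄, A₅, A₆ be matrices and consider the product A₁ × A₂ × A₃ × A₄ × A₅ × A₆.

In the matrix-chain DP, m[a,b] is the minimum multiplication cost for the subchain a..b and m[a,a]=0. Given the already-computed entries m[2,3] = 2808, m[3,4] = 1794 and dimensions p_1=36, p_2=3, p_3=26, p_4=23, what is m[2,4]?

m[2,4] = min over k∈[2,3] of m[2,k]+m[k+1,4]+p_{1}·p_k·p_{4}.
k=2: 0 + 1794 + 36·3·23 = 4278; k=3: 2808 + 0 + 36·26·23 = 24336.
Minimum: 4278 at k=2.

4278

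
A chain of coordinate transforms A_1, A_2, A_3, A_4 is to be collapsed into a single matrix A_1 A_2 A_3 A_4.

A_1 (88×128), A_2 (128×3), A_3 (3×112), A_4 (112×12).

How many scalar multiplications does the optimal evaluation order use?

40992

Adjacent pairs: A_1A_2 = 88·128·3 = 33792; A_2A_3 = 128·3·112 = 43008; A_3A_4 = 3·112·12 = 4032.
Length 3: A_1..A_3: k=1: 0+43008+88·128·112=1304576; k=2: 33792+0+88·3·112=63360 → min 63360 | A_2..A_4: k=2: 0+4032+128·3·12=8640; k=3: 43008+0+128·112·12=215040 → min 8640.
Length 4: A_1..A_4: k=1: 0+8640+88·128·12=143808; k=2: 33792+4032+88·3·12=40992; k=3: 63360+0+88·112·12=181632 → min 40992.
Optimal order: ((A_1 A_2) (A_3 A_4)) with cost 40992.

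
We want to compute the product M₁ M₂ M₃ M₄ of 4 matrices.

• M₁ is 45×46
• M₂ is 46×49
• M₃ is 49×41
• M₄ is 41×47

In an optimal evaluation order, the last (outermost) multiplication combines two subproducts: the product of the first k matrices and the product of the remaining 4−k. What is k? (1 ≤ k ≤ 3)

3

Adjacent pairs: M₁M₂ = 45·46·49 = 101430; M₂M₃ = 46·49·41 = 92414; M₃M₄ = 49·41·47 = 94423.
Length 3: M₁..M₃: k=1: 0+92414+45·46·41=177284; k=2: 101430+0+45·49·41=191835 → min 177284 | M₂..M₄: k=2: 0+94423+46·49·47=200361; k=3: 92414+0+46·41·47=181056 → min 181056.
Top-level splits: k=1: (M₁..M₁)·(M₂..M₄) → 0+181056+45·46·47 = 278346; k=2: (M₁..M₂)·(M₃..M₄) → 101430+94423+45·49·47 = 299488; k=3: (M₁..M₃)·(M₄..M₄) → 177284+0+45·41·47 = 263999.
Best split is after M₃, i.e. k = 3.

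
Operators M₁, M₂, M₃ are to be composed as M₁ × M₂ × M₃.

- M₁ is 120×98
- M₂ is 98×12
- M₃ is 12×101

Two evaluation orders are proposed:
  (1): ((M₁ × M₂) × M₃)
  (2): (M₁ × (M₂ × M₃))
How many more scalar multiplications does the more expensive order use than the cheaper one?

1019976

Order (1) = ((M₁ × M₂) × M₃): (M₁ × M₂): 120×98 by 98×12 → 120×12, cost 120·98·12 = 141120; ((M₁ × M₂) × M₃): 120×12 by 12×101 → 120×101, cost 120·12·101 = 145440; cumulative 286560. Total 286560.
Order (2) = (M₁ × (M₂ × M₃)): (M₂ × M₃): 98×12 by 12×101 → 98×101, cost 98·12·101 = 118776; (M₁ × (M₂ × M₃)): 120×98 by 98×101 → 120×101, cost 120·98·101 = 1187760; cumulative 1306536. Total 1306536.
Difference: |286560 − 1306536| = 1019976.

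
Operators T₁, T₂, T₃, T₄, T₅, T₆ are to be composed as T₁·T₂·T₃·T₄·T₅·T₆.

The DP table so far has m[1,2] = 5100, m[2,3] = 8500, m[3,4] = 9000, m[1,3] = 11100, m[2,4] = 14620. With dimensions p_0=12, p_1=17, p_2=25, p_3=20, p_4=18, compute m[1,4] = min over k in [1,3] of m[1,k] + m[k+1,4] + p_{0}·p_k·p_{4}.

m[1,4] = min over k∈[1,3] of m[1,k]+m[k+1,4]+p_{0}·p_k·p_{4}.
k=1: 0 + 14620 + 12·17·18 = 18292; k=2: 5100 + 9000 + 12·25·18 = 19500; k=3: 11100 + 0 + 12·20·18 = 15420.
Minimum: 15420 at k=3.

15420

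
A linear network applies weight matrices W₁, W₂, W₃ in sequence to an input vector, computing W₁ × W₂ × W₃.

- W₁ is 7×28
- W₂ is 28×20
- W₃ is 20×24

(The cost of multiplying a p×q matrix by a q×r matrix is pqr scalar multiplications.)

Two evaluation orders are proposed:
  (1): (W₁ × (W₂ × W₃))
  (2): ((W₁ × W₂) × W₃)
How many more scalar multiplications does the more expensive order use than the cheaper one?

10864

Order (1) = (W₁ × (W₂ × W₃)): (W₂ × W₃): 28×20 by 20×24 → 28×24, cost 28·20·24 = 13440; (W₁ × (W₂ × W₃)): 7×28 by 28×24 → 7×24, cost 7·28·24 = 4704; cumulative 18144. Total 18144.
Order (2) = ((W₁ × W₂) × W₃): (W₁ × W₂): 7×28 by 28×20 → 7×20, cost 7·28·20 = 3920; ((W₁ × W₂) × W₃): 7×20 by 20×24 → 7×24, cost 7·20·24 = 3360; cumulative 7280. Total 7280.
Difference: |18144 − 7280| = 10864.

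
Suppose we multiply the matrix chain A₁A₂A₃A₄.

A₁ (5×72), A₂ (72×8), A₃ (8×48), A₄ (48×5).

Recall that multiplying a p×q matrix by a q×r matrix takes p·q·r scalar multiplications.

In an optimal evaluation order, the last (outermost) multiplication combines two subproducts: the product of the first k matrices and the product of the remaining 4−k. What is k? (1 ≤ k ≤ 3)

Adjacent pairs: A₁A₂ = 5·72·8 = 2880; A₂A₃ = 72·8·48 = 27648; A₃A₄ = 8·48·5 = 1920.
Length 3: A₁..A₃: k=1: 0+27648+5·72·48=44928; k=2: 2880+0+5·8·48=4800 → min 4800 | A₂..A₄: k=2: 0+1920+72·8·5=4800; k=3: 27648+0+72·48·5=44928 → min 4800.
Top-level splits: k=1: (A₁..A₁)·(A₂..A₄) → 0+4800+5·72·5 = 6600; k=2: (A₁..A₂)·(A₃..A₄) → 2880+1920+5·8·5 = 5000; k=3: (A₁..A₃)·(A₄..A₄) → 4800+0+5·48·5 = 6000.
Best split is after A₂, i.e. k = 2.

2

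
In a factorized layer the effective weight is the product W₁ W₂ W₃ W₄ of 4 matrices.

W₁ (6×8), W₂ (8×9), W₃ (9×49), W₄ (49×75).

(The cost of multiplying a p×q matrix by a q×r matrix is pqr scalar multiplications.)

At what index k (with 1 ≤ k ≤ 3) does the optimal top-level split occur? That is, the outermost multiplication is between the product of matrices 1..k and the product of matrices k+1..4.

Adjacent pairs: W₁W₂ = 6·8·9 = 432; W₂W₃ = 8·9·49 = 3528; W₃W₄ = 9·49·75 = 33075.
Length 3: W₁..W₃: k=1: 0+3528+6·8·49=5880; k=2: 432+0+6·9·49=3078 → min 3078 | W₂..W₄: k=2: 0+33075+8·9·75=38475; k=3: 3528+0+8·49·75=32928 → min 32928.
Top-level splits: k=1: (W₁..W₁)·(W₂..W₄) → 0+32928+6·8·75 = 36528; k=2: (W₁..W₂)·(W₃..W₄) → 432+33075+6·9·75 = 37557; k=3: (W₁..W₃)·(W₄..W₄) → 3078+0+6·49·75 = 25128.
Best split is after W₃, i.e. k = 3.

3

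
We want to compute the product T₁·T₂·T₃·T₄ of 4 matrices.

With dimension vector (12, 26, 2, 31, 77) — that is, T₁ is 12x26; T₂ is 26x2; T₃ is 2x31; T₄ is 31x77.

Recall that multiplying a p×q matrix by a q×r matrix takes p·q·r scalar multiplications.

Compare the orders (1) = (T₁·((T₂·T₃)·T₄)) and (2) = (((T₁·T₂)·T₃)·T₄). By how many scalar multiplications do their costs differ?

57686

Order (1) = (T₁·((T₂·T₃)·T₄)): (T₂·T₃): 26×2 by 2×31 → 26×31, cost 26·2·31 = 1612; ((T₂·T₃)·T₄): 26×31 by 31×77 → 26×77, cost 26·31·77 = 62062; cumulative 63674; (T₁·((T₂·T₃)·T₄)): 12×26 by 26×77 → 12×77, cost 12·26·77 = 24024; cumulative 87698. Total 87698.
Order (2) = (((T₁·T₂)·T₃)·T₄): (T₁·T₂): 12×26 by 26×2 → 12×2, cost 12·26·2 = 624; ((T₁·T₂)·T₃): 12×2 by 2×31 → 12×31, cost 12·2·31 = 744; cumulative 1368; (((T₁·T₂)·T₃)·T₄): 12×31 by 31×77 → 12×77, cost 12·31·77 = 28644; cumulative 30012. Total 30012.
Difference: |87698 − 30012| = 57686.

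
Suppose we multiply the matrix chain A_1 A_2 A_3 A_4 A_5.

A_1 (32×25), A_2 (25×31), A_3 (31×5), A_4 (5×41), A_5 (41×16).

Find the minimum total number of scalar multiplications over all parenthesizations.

Adjacent pairs: A_1A_2 = 32·25·31 = 24800; A_2A_3 = 25·31·5 = 3875; A_3A_4 = 31·5·41 = 6355; A_4A_5 = 5·41·16 = 3280.
Length 3: A_1..A_3: k=1: 0+3875+32·25·5=7875; k=2: 24800+0+32·31·5=29760 → min 7875 | A_2..A_4: k=2: 0+6355+25·31·41=38130; k=3: 3875+0+25·5·41=9000 → min 9000 | A_3..A_5: k=3: 0+3280+31·5·16=5760; k=4: 6355+0+31·41·16=26691 → min 5760.
Length 4: A_1..A_4: k=1: 0+9000+32·25·41=41800; k=2: 24800+6355+32·31·41=71827; k=3: 7875+0+32·5·41=14435 → min 14435 | A_2..A_5: k=2: 0+5760+25·31·16=18160; k=3: 3875+3280+25·5·16=9155; k=4: 9000+0+25·41·16=25400 → min 9155.
Length 5: A_1..A_5: k=1: 0+9155+32·25·16=21955; k=2: 24800+5760+32·31·16=46432; k=3: 7875+3280+32·5·16=13715; k=4: 14435+0+32·41·16=35427 → min 13715.
Optimal order: ((A_1 (A_2 A_3)) (A_4 A_5)) with cost 13715.

13715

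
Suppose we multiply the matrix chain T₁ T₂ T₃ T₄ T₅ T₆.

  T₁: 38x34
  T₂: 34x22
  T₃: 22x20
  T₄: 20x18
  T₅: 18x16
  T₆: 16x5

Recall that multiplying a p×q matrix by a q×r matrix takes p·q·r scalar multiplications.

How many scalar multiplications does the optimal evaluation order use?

15640

Adjacent pairs: T₁T₂ = 38·34·22 = 28424; T₂T₃ = 34·22·20 = 14960; T₃T₄ = 22·20·18 = 7920; T₄T₅ = 20·18·16 = 5760; T₅T₆ = 18·16·5 = 1440.
Length 3: T₁..T₃: k=1: 0+14960+38·34·20=40800; k=2: 28424+0+38·22·20=45144 → min 40800 | T₂..T₄: k=2: 0+7920+34·22·18=21384; k=3: 14960+0+34·20·18=27200 → min 21384 | T₃..T₅: k=3: 0+5760+22·20·16=12800; k=4: 7920+0+22·18·16=14256 → min 12800 | T₄..T₆: k=4: 0+1440+20·18·5=3240; k=5: 5760+0+20·16·5=7360 → min 3240.
Length 4: T₁..T₄: k=1: 0+21384+38·34·18=44640; k=2: 28424+7920+38·22·18=51392; k=3: 40800+0+38·20·18=54480 → min 44640 | T₂..T₅: k=2: 0+12800+34·22·16=24768; k=3: 14960+5760+34·20·16=31600; k=4: 21384+0+34·18·16=31176 → min 24768 | T₃..T₆: k=3: 0+3240+22·20·5=5440; k=4: 7920+1440+22·18·5=11340; k=5: 12800+0+22·16·5=14560 → min 5440.
Length 5: T₁..T₅: k=1: 0+24768+38·34·16=45440; k=2: 28424+12800+38·22·16=54600; k=3: 40800+5760+38·20·16=58720; k=4: 44640+0+38·18·16=55584 → min 45440 | T₂..T₆: k=2: 0+5440+34·22·5=9180; k=3: 14960+3240+34·20·5=21600; k=4: 21384+1440+34·18·5=25884; k=5: 24768+0+34·16·5=27488 → min 9180.
Length 6: T₁..T₆: k=1: 0+9180+38·34·5=15640; k=2: 28424+5440+38·22·5=38044; k=3: 40800+3240+38·20·5=47840; k=4: 44640+1440+38·18·5=49500; k=5: 45440+0+38·16·5=48480 → min 15640.
Optimal order: (T₁ (T₂ (T₃ (T₄ (T₅ T₆))))) with cost 15640.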